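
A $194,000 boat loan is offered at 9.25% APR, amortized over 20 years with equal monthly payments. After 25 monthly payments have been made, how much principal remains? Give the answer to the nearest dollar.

$186,275

With monthly rate i = 9.25%/12 = 0.0077083, the balance after k of n payments is P · [(1+i)^n − (1+i)^k] / [(1+i)^n − 1].
(1+0.0077083)^240 = 6.31486402 and (1+0.0077083)^25 = 1.21163344, so the balance is 194,000 × (6.31486402 − 1.21163344) / (6.31486402 − 1) = $186,275.08.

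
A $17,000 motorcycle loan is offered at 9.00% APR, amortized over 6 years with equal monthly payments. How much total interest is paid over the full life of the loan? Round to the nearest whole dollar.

At 9.00% the monthly rate is 0.0075000, so the payment is 17,000 × 0.0075000 / (1 − 1.0075000^−72) = $306.43.
Total paid = 72 × $306.43 = $22,062.96; interest = $22,062.96 − $17,000 = $5,062.96.

$5,063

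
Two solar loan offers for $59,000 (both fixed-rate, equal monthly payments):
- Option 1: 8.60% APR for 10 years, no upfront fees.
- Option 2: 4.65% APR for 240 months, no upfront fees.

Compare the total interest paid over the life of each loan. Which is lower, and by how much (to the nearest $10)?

Option 1 by $2,570

Option 1: monthly rate = 8.6%/12 = 0.0071667; payment = 59,000 × 0.0071667 / (1 − (1+0.0071667)^−120) = $734.67.
Total interest on Option 1 = 120 × $734.67 − $59,000 = $29,160.40.
Option 2: monthly rate = 4.65%/12 = 0.0038750; payment = 59,000 × 0.0038750 / (1 − (1+0.0038750)^−240) = $378.06.
Total interest on Option 2 = 240 × $378.06 − $59,000 = $31,734.40.
Option 1 is lower by $2,574.00.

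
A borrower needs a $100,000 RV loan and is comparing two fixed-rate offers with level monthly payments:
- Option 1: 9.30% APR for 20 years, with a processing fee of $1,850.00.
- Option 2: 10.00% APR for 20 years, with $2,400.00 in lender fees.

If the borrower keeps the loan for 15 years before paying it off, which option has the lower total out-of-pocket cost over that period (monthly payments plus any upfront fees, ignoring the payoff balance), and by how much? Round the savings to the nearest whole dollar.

Option 1 by $8,814

Option 1: monthly rate = 9.3%/12 = 0.0077500; payment = 100,000 × 0.0077500 / (1 − (1+0.0077500)^−240) = $919.11.
Option 2: monthly rate = 10%/12 = 0.0083333; payment = 100,000 × 0.0083333 / (1 − (1+0.0083333)^−240) = $965.02.
Over 180 months: Option 1 costs 180 × $919.11 + $1,850.00 = $167,289.80; Option 2 costs 180 × $965.02 + $2,400.00 = $176,103.60.
Option 1 is cheaper by $176,103.60 − $167,289.80 = $8,813.80.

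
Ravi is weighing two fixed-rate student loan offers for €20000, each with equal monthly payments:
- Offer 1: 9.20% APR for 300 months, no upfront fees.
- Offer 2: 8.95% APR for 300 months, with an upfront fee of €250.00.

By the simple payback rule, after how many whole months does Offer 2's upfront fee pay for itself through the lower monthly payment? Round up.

73 months

Offer 1: at 9.20% the monthly rate is 0.0076667, so the payment is 20,000 × 0.0076667 / (1 − 1.0076667^−300) = €170.59.
Offer 2: at 8.95% the monthly rate is 0.0074583, so the payment is 20,000 × 0.0074583 / (1 − 1.0074583^−300) = €167.16.
Monthly savings = €170.59 − €167.16 = €3.43.
Break-even = €250.00 / €3.43 = 72.89 → 73 months.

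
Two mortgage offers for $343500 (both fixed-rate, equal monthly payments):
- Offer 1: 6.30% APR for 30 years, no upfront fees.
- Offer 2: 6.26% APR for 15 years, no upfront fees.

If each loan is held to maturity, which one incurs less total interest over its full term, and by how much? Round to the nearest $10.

Offer 1: monthly rate = 6.3%/12 = 0.0052500; payment = 343,500 × 0.0052500 / (1 − (1+0.0052500)^−360) = $2,126.17.
Total interest on Offer 1 = 360 × $2,126.17 − $343,500 = $421,921.20.
Offer 2: monthly rate = 6.26%/12 = 0.0052167; payment = 343,500 × 0.0052167 / (1 − (1+0.0052167)^−180) = $2,947.12.
Total interest on Offer 2 = 180 × $2,947.12 − $343,500 = $186,981.60.
Offer 2 is lower by $234,939.60.

Offer 2 by $234,940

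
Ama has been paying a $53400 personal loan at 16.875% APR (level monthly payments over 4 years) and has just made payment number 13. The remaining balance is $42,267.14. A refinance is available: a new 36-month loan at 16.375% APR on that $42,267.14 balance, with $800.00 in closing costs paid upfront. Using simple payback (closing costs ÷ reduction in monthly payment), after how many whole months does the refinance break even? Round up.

19 months

Current payment = 53,400 × 16.875%/12 / (1 − (1+0.0140625)^−48) = $1,537.41.
Refinanced payment = 42,267.14 × 0.0136458 / (1 − (1+0.0136458)^−36) = $1,493.82.
Monthly savings = $1,537.41 − $1,493.82 = $43.59.
Break-even = $800.00 / $43.59 = 18.35 → 19 months.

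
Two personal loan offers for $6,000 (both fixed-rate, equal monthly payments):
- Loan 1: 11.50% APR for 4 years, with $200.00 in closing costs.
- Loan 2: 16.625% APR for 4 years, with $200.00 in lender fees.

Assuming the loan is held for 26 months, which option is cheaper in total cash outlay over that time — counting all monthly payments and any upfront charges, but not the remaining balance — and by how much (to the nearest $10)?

Loan 1 by $400

Loan 1: at 11.50% the monthly rate is 0.0095833, so the payment is 6,000 × 0.0095833 / (1 − 1.0095833^−48) = $156.53.
Loan 2: at 16.625% the monthly rate is 0.0138542, so the payment is 6,000 × 0.0138542 / (1 − 1.0138542^−48) = $171.97.
Over 26 months: Loan 1 costs 26 × $156.53 + $200.00 = $4,269.78; Loan 2 costs 26 × $171.97 + $200.00 = $4,671.22.
Loan 1 is cheaper by $4,671.22 − $4,269.78 = $401.44.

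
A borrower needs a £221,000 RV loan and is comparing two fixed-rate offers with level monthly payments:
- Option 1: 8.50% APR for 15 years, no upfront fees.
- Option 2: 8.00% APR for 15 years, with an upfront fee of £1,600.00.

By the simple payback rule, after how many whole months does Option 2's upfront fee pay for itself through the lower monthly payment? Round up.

25 months

Option 1: at 8.50% the monthly rate is 0.0070833, so the payment is 221,000 × 0.0070833 / (1 − 1.0070833^−180) = £2,176.27.
Option 2: monthly rate = 8%/12 = 0.0066667; payment = 221,000 × 0.0066667 / (1 − (1+0.0066667)^−180) = £2,111.99.
Monthly savings = £2,176.27 − £2,111.99 = £64.28.
Break-even = £1,600.00 / £64.28 = 24.89 → 25 months.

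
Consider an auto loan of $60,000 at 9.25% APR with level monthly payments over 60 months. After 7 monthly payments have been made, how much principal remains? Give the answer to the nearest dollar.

$54,338

With monthly rate i = 9.25%/12 = 0.0077083, the balance after k of n payments is P · [(1+i)^n − (1+i)^k] / [(1+i)^n − 1].
(1+0.0077083)^60 = 1.58522532 and (1+0.0077083)^7 = 1.05522227, so the balance is 60,000 × (1.58522532 − 1.05522227) / (1.58522532 − 1) = $54,338.36.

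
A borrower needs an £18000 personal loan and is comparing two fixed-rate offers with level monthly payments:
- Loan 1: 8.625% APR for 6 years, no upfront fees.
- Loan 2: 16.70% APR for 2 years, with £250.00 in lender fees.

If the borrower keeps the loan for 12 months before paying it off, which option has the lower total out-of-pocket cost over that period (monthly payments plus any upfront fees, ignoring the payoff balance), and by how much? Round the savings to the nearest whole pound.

Loan 1 by £7,045

Loan 1: monthly rate = 8.625%/12 = 0.0071875; payment = 18,000 × 0.0071875 / (1 − (1+0.0071875)^−72) = £321.12.
Loan 2: monthly rate = 16.7%/12 = 0.0139167; payment = 18,000 × 0.0139167 / (1 − (1+0.0139167)^−24) = £887.37.
Over 12 months: Loan 1 costs 12 × £321.12 = £3,853.44; Loan 2 costs 12 × £887.37 + £250.00 = £10,898.44.
Loan 1 is cheaper by £10,898.44 − £3,853.44 = £7,045.00.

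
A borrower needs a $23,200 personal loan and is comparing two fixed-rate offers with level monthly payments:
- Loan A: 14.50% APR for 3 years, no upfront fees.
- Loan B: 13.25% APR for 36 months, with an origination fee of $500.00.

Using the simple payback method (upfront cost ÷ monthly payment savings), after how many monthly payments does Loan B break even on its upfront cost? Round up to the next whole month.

Loan A: monthly rate = 14.5%/12 = 0.0120833; payment = 23,200 × 0.0120833 / (1 − (1+0.0120833)^−36) = $798.57.
Loan B: monthly rate = 13.25%/12 = 0.0110417; payment = 23,200 × 0.0110417 / (1 − (1+0.0110417)^−36) = $784.50.
Monthly savings = $798.57 − $784.50 = $14.07.
Break-even = $500.00 / $14.07 = 35.54 → 36 months.

36 months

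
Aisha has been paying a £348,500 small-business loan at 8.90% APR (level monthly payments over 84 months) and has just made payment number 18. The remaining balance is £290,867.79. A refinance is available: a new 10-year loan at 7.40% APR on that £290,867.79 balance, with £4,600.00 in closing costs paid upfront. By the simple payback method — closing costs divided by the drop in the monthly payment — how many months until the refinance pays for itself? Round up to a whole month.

3 months

Current payment = 348,500 × 8.9%/12 / (1 − (1+0.0074167)^−84) = £5,589.37.
Refinanced payment = 290,867.79 × 0.0061667 / (1 − (1+0.0061667)^−120) = £3,437.49.
Monthly savings = £5,589.37 − £3,437.49 = £2,151.88.
Break-even = £4,600.00 / £2,151.88 = 2.14 → 3 months.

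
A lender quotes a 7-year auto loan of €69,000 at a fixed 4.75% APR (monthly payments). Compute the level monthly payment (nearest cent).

Monthly rate = 4.75%/12 = 0.0039583; payment = 69,000 × 0.0039583 / (1 − (1+0.0039583)^−84) = €967.15.

€967.15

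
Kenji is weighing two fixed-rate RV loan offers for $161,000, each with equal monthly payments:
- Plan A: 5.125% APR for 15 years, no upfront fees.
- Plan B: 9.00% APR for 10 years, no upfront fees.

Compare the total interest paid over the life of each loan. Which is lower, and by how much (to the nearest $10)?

Plan A: monthly rate = 5.125%/12 = 0.0042708; payment = 161,000 × 0.0042708 / (1 − (1+0.0042708)^−180) = $1,283.69.
Total interest on Plan A = 180 × $1,283.69 − $161,000 = $70,064.20.
Plan B: monthly rate = 9%/12 = 0.0075000; payment = 161,000 × 0.0075000 / (1 − (1+0.0075000)^−120) = $2,039.48.
Total interest on Plan B = 120 × $2,039.48 − $161,000 = $83,737.60.
Plan A is lower by $13,673.40.

Plan A by $13,670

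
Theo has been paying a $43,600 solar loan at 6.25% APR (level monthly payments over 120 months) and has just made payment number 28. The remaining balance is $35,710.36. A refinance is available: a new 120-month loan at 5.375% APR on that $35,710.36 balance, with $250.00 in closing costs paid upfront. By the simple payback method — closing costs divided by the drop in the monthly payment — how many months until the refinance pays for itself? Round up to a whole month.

Current payment = 43,600 × 6.25%/12 / (1 − (1+0.0052083)^−120) = $489.54.
Refinanced payment = 35,710.36 × 0.0044792 / (1 − (1+0.0044792)^−120) = $385.34.
Monthly savings = $489.54 − $385.34 = $104.20.
Break-even = $250.00 / $104.20 = 2.40 → 3 months.

3 months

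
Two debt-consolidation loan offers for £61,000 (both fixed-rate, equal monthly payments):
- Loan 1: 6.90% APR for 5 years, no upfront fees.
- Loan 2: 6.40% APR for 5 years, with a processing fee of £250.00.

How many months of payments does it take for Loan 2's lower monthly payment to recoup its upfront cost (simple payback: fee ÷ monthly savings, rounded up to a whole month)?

Loan 1: monthly rate = 6.9%/12 = 0.0057500; payment = 61,000 × 0.0057500 / (1 − (1+0.0057500)^−60) = £1,205.00.
Loan 2: monthly rate = 6.4%/12 = 0.0053333; payment = 61,000 × 0.0053333 / (1 − (1+0.0053333)^−60) = £1,190.68.
Monthly savings = £1,205.00 − £1,190.68 = £14.32.
Break-even = £250.00 / £14.32 = 17.46 → 18 months.

18 months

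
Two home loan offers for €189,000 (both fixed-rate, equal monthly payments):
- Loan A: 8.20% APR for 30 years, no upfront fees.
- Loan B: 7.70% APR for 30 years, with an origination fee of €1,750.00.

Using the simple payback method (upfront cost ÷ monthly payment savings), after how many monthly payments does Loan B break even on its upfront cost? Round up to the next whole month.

27 months

Loan A: monthly rate = 8.2%/12 = 0.0068333; payment = 189,000 × 0.0068333 / (1 − (1+0.0068333)^−360) = €1,413.26.
Loan B: monthly rate = 7.7%/12 = 0.0064167; payment = 189,000 × 0.0064167 / (1 − (1+0.0064167)^−360) = €1,347.49.
Monthly savings = €1,413.26 − €1,347.49 = €65.77.
Break-even = €1,750.00 / €65.77 = 26.61 → 27 months.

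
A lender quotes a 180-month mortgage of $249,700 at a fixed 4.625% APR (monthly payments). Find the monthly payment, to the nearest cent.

At 4.625% the monthly rate is 0.0038542, so the payment is 249,700 × 0.0038542 / (1 − 1.0038542^−180) = $1,926.18.

$1,926.18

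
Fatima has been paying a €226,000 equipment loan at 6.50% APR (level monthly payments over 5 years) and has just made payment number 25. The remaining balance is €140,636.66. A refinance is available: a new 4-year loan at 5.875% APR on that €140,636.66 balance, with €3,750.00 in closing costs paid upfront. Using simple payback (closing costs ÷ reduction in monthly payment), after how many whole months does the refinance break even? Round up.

4 months

Current payment = 226,000 × 6.5%/12 / (1 − (1+0.0054167)^−60) = €4,421.95.
Refinanced payment = 140,636.66 × 0.0048958 / (1 − (1+0.0048958)^−48) = €3,294.80.
Monthly savings = €4,421.95 − €3,294.80 = €1,127.15.
Break-even = €3,750.00 / €1,127.15 = 3.33 → 4 months.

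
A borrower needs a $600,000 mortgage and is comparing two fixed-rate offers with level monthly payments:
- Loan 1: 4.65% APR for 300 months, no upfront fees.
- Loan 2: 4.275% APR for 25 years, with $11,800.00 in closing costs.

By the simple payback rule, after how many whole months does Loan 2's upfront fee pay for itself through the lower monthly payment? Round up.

93 months

Loan 1: monthly rate = 4.65%/12 = 0.0038750; payment = 600,000 × 0.0038750 / (1 − (1+0.0038750)^−300) = $3,386.28.
Loan 2: monthly rate = 4.275%/12 = 0.0035625; payment = 600,000 × 0.0035625 / (1 − (1+0.0035625)^−300) = $3,258.83.
Monthly savings = $3,386.28 − $3,258.83 = $127.45.
Break-even = $11,800.00 / $127.45 = 92.59 → 93 months.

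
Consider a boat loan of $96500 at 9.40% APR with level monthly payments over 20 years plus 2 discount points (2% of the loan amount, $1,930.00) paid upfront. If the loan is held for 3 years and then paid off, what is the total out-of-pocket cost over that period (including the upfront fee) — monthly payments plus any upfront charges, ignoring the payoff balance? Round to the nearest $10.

Monthly rate = 9.4%/12 = 0.0078333; payment = 96,500 × 0.0078333 / (1 − (1+0.0078333)^−240) = $893.21.
Total outlay = 36 × $893.21 + $1,930.00 = $34,085.56.

$34,090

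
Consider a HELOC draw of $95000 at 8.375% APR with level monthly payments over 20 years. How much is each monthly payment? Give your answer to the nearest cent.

$816.93

At 8.375% the monthly rate is 0.0069792, so the payment is 95,000 × 0.0069792 / (1 − 1.0069792^−240) = $816.93.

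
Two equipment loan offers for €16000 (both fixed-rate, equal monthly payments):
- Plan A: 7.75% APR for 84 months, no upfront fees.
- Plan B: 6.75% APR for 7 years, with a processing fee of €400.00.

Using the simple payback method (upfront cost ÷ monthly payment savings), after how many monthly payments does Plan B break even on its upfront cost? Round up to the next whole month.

Plan A: monthly rate = 7.75%/12 = 0.0064583; payment = 16,000 × 0.0064583 / (1 − (1+0.0064583)^−84) = €247.39.
Plan B: monthly rate = 6.75%/12 = 0.0056250; payment = 16,000 × 0.0056250 / (1 − (1+0.0056250)^−84) = €239.53.
Monthly savings = €247.39 − €239.53 = €7.86.
Break-even = €400.00 / €7.86 = 50.89 → 51 months.

51 months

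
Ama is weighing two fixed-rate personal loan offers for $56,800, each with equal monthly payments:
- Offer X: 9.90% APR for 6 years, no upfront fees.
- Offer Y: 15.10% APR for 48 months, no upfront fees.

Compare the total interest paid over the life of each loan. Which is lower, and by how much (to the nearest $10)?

Offer X: monthly rate = 9.9%/12 = 0.0082500; payment = 56,800 × 0.0082500 / (1 − (1+0.0082500)^−72) = $1,049.41.
Total interest on Offer X = 72 × $1,049.41 − $56,800 = $18,757.52.
Offer Y: at 15.10% the monthly rate is 0.0125833, so the payment is 56,800 × 0.0125833 / (1 − 1.0125833^−48) = $1,583.67.
Total interest on Offer Y = 48 × $1,583.67 − $56,800 = $19,216.16.
Offer X is lower by $458.64.

Offer X by $460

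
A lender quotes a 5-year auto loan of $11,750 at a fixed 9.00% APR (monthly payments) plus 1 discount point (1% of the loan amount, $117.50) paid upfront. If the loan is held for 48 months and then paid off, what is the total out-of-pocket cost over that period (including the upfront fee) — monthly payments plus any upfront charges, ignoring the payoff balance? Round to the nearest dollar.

Monthly rate = 9%/12 = 0.0075000; payment = 11,750 × 0.0075000 / (1 − (1+0.0075000)^−60) = $243.91.
Total outlay = 48 × $243.91 + $117.50 = $11,825.18.

$11,825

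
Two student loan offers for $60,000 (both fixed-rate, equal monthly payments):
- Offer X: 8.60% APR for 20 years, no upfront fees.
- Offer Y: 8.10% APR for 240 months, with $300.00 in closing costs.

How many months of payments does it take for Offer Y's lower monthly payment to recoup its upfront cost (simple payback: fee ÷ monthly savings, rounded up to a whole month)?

16 months

Offer X: monthly rate = 8.6%/12 = 0.0071667; payment = 60,000 × 0.0071667 / (1 − (1+0.0071667)^−240) = $524.50.
Offer Y: at 8.10% the monthly rate is 0.0067500, so the payment is 60,000 × 0.0067500 / (1 − 1.0067500^−240) = $505.60.
Monthly savings = $524.50 − $505.60 = $18.90.
Break-even = $300.00 / $18.90 = 15.87 → 16 months.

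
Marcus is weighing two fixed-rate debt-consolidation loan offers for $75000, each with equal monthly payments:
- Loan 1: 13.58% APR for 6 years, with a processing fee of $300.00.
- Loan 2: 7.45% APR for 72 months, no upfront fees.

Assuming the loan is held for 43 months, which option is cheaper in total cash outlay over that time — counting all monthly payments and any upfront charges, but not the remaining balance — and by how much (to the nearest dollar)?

Loan 2 by $10,348

Loan 1: monthly rate = 13.58%/12 = 0.0113167; payment = 75,000 × 0.0113167 / (1 − (1+0.0113167)^−72) = $1,528.61.
Loan 2: at 7.45% the monthly rate is 0.0062083, so the payment is 75,000 × 0.0062083 / (1 − 1.0062083^−72) = $1,294.94.
Over 43 months: Loan 1 costs 43 × $1,528.61 + $300.00 = $66,030.23; Loan 2 costs 43 × $1,294.94 = $55,682.42.
Loan 2 is cheaper by $66,030.23 − $55,682.42 = $10,347.81.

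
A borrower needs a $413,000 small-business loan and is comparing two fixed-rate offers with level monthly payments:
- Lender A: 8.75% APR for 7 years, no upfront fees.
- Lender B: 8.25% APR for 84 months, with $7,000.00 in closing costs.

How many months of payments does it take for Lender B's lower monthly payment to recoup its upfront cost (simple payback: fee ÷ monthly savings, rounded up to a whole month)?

Lender A: monthly rate = 8.75%/12 = 0.0072917; payment = 413,000 × 0.0072917 / (1 − (1+0.0072917)^−84) = $6,592.51.
Lender B: at 8.25% the monthly rate is 0.0068750, so the payment is 413,000 × 0.0068750 / (1 − 1.0068750^−84) = $6,488.67.
Monthly savings = $6,592.51 − $6,488.67 = $103.84.
Break-even = $7,000.00 / $103.84 = 67.41 → 68 months.

68 months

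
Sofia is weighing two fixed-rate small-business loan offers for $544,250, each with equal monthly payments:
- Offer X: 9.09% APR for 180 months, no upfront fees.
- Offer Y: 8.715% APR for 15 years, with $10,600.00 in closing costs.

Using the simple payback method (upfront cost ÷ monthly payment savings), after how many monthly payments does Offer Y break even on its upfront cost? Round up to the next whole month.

88 months

Offer X: monthly rate = 9.09%/12 = 0.0075750; payment = 544,250 × 0.0075750 / (1 − (1+0.0075750)^−180) = $5,549.32.
Offer Y: at 8.715% the monthly rate is 0.0072625, so the payment is 544,250 × 0.0072625 / (1 − 1.0072625^−180) = $5,428.26.
Monthly savings = $5,549.32 − $5,428.26 = $121.06.
Break-even = $10,600.00 / $121.06 = 87.56 → 88 months.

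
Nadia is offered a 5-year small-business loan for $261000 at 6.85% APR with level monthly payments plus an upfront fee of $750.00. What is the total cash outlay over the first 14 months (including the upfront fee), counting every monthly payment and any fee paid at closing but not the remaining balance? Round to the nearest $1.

Monthly rate = 6.85%/12 = 0.0057083; payment = 261,000 × 0.0057083 / (1 − (1+0.0057083)^−60) = $5,149.66.
Total outlay = 14 × $5,149.66 + $750.00 = $72,845.24.

$72,845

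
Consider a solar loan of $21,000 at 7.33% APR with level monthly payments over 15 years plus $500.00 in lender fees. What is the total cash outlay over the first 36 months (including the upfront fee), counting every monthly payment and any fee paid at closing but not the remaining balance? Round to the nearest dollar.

Monthly rate = 7.33%/12 = 0.0061083; payment = 21,000 × 0.0061083 / (1 − (1+0.0061083)^−180) = $192.65.
Total outlay = 36 × $192.65 + $500.00 = $7,435.40.

$7,435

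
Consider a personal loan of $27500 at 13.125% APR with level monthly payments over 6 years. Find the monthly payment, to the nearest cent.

$553.85

Monthly rate = 13.125%/12 = 0.0109375; payment = 27,500 × 0.0109375 / (1 − (1+0.0109375)^−72) = $553.85.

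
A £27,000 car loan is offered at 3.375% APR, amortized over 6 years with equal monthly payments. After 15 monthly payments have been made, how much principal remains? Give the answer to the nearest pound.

With monthly rate i = 3.375%/12 = 0.0028125, the balance after k of n payments is P · [(1+i)^n − (1+i)^k] / [(1+i)^n − 1].
(1+0.0028125)^72 = 1.22411210 and (1+0.0028125)^15 = 1.04302827, so the balance is 27,000 × (1.22411210 − 1.04302827) / (1.22411210 − 1) = £21,816.15.

£21,816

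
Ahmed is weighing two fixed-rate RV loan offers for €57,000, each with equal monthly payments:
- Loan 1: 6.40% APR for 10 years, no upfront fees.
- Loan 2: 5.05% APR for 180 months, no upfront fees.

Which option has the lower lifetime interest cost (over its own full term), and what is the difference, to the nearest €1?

Loan 1 by €4,084

Loan 1: at 6.40% the monthly rate is 0.0053333, so the payment is 57,000 × 0.0053333 / (1 − 1.0053333^−120) = €644.33.
Total interest on Loan 1 = 120 × €644.33 − €57,000 = €20,319.60.
Loan 2: monthly rate = 5.05%/12 = 0.0042083; payment = 57,000 × 0.0042083 / (1 − (1+0.0042083)^−180) = €452.24.
Total interest on Loan 2 = 180 × €452.24 − €57,000 = €24,403.20.
Loan 1 is lower by €4,083.60.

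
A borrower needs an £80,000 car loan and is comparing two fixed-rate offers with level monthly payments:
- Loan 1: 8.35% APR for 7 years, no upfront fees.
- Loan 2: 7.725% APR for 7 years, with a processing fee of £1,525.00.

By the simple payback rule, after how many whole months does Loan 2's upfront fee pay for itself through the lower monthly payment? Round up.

62 months

Loan 1: at 8.35% the monthly rate is 0.0069583, so the payment is 80,000 × 0.0069583 / (1 − 1.0069583^−84) = £1,260.89.
Loan 2: at 7.725% the monthly rate is 0.0064375, so the payment is 80,000 × 0.0064375 / (1 − 1.0064375^−84) = £1,235.96.
Monthly savings = £1,260.89 − £1,235.96 = £24.93.
Break-even = £1,525.00 / £24.93 = 61.17 → 62 months.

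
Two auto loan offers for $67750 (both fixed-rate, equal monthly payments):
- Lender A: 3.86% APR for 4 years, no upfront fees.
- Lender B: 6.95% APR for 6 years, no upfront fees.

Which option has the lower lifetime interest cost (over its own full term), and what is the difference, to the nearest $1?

Lender A: monthly rate = 3.86%/12 = 0.0032167; payment = 67,750 × 0.0032167 / (1 − (1+0.0032167)^−48) = $1,525.49.
Total interest on Lender A = 48 × $1,525.49 − $67,750 = $5,473.52.
Lender B: at 6.95% the monthly rate is 0.0057917, so the payment is 67,750 × 0.0057917 / (1 − 1.0057917^−72) = $1,153.44.
Total interest on Lender B = 72 × $1,153.44 − $67,750 = $15,297.68.
Lender A is lower by $9,824.16.

Lender A by $9,824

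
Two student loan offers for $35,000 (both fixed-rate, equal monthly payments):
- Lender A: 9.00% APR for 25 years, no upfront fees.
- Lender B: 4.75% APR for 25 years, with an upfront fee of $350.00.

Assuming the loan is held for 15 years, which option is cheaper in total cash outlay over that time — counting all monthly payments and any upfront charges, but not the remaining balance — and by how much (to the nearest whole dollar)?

Lender B by $16,602

Lender A: monthly rate = 9%/12 = 0.0075000; payment = 35,000 × 0.0075000 / (1 − (1+0.0075000)^−300) = $293.72.
Lender B: monthly rate = 4.75%/12 = 0.0039583; payment = 35,000 × 0.0039583 / (1 − (1+0.0039583)^−300) = $199.54.
Over 180 months: Lender A costs 180 × $293.72 = $52,869.60; Lender B costs 180 × $199.54 + $350.00 = $36,267.20.
Lender B is cheaper by $52,869.60 − $36,267.20 = $16,602.40.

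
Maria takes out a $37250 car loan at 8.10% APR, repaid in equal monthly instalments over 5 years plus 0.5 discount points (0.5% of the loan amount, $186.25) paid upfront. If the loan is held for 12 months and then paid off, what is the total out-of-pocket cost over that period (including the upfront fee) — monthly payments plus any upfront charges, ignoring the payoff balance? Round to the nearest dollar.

$9,271

Monthly rate = 8.1%/12 = 0.0067500; payment = 37,250 × 0.0067500 / (1 − (1+0.0067500)^−60) = $757.08.
Total outlay = 12 × $757.08 + $186.25 = $9,271.21.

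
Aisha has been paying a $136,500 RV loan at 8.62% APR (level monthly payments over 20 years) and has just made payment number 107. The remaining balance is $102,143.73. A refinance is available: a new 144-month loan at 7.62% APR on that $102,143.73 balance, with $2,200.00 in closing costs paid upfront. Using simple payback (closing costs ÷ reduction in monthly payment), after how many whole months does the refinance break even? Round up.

Current payment = 136,500 × 8.62%/12 / (1 − (1+0.0071833)^−240) = $1,194.97.
Refinanced payment = 102,143.73 × 0.0063500 / (1 − (1+0.0063500)^−144) = $1,084.49.
Monthly savings = $1,194.97 − $1,084.49 = $110.48.
Break-even = $2,200.00 / $110.48 = 19.91 → 20 months.

20 months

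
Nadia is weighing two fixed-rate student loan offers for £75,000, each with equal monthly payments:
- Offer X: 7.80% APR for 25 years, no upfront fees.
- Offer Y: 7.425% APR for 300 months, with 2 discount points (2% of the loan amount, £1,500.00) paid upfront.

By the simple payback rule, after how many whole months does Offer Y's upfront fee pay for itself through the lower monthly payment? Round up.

82 months

Offer X: at 7.80% the monthly rate is 0.0065000, so the payment is 75,000 × 0.0065000 / (1 − 1.0065000^−300) = £568.96.
Offer Y: at 7.425% the monthly rate is 0.0061875, so the payment is 75,000 × 0.0061875 / (1 − 1.0061875^−300) = £550.59.
Monthly savings = £568.96 − £550.59 = £18.37.
Break-even = £1,500.00 / £18.37 = 81.65 → 82 months.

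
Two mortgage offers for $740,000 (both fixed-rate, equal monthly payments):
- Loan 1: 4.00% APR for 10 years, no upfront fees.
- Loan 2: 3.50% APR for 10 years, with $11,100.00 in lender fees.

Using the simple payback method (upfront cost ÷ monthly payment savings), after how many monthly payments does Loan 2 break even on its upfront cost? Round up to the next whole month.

Loan 1: monthly rate = 4%/12 = 0.0033333; payment = 740,000 × 0.0033333 / (1 − (1+0.0033333)^−120) = $7,492.14.
Loan 2: at 3.50% the monthly rate is 0.0029167, so the payment is 740,000 × 0.0029167 / (1 − 1.0029167^−120) = $7,317.55.
Monthly savings = $7,492.14 − $7,317.55 = $174.59.
Break-even = $11,100.00 / $174.59 = 63.58 → 64 months.

64 months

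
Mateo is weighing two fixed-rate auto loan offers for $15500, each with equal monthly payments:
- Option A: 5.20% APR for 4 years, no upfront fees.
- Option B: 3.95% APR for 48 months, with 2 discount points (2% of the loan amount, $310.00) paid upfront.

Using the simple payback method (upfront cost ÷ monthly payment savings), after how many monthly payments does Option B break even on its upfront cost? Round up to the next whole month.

36 months

Option A: at 5.20% the monthly rate is 0.0043333, so the payment is 15,500 × 0.0043333 / (1 − 1.0043333^−48) = $358.36.
Option B: monthly rate = 3.95%/12 = 0.0032917; payment = 15,500 × 0.0032917 / (1 − (1+0.0032917)^−48) = $349.63.
Monthly savings = $358.36 − $349.63 = $8.73.
Break-even = $310.00 / $8.73 = 35.51 → 36 months.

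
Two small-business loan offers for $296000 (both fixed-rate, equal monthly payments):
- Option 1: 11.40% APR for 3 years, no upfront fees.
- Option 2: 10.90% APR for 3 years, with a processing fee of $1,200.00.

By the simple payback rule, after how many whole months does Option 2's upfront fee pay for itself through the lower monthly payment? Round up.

Option 1: monthly rate = 11.4%/12 = 0.0095000; payment = 296,000 × 0.0095000 / (1 − (1+0.0095000)^−36) = $9,746.83.
Option 2: at 10.90% the monthly rate is 0.0090833, so the payment is 296,000 × 0.0090833 / (1 − 1.0090833^−36) = $9,676.65.
Monthly savings = $9,746.83 − $9,676.65 = $70.18.
Break-even = $1,200.00 / $70.18 = 17.10 → 18 months.

18 months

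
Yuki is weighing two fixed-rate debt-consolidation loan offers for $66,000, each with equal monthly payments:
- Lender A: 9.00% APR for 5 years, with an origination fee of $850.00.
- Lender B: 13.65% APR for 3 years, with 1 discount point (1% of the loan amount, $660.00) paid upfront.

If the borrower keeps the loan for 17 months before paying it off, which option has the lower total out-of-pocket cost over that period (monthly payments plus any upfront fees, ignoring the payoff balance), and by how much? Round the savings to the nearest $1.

Lender A by $14,676

Lender A: at 9.00% the monthly rate is 0.0075000, so the payment is 66,000 × 0.0075000 / (1 − 1.0075000^−60) = $1,370.05.
Lender B: at 13.65% the monthly rate is 0.0113750, so the payment is 66,000 × 0.0113750 / (1 − 1.0113750^−36) = $2,244.52.
Over 17 months: Lender A costs 17 × $1,370.05 + $850.00 = $24,140.85; Lender B costs 17 × $2,244.52 + $660.00 = $38,816.84.
Lender A is cheaper by $38,816.84 − $24,140.85 = $14,675.99.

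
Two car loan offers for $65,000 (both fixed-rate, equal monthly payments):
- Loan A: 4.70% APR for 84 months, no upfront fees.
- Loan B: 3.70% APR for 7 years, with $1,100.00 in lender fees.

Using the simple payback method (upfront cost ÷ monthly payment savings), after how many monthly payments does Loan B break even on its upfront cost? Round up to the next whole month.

37 months

Loan A: monthly rate = 4.7%/12 = 0.0039167; payment = 65,000 × 0.0039167 / (1 − (1+0.0039167)^−84) = $909.57.
Loan B: at 3.70% the monthly rate is 0.0030833, so the payment is 65,000 × 0.0030833 / (1 − 1.0030833^−84) = $879.52.
Monthly savings = $909.57 − $879.52 = $30.05.
Break-even = $1,100.00 / $30.05 = 36.61 → 37 months.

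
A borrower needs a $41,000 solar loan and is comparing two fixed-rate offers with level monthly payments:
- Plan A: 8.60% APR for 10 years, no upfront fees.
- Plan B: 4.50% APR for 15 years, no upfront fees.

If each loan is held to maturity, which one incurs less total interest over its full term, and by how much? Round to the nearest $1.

Plan B by $4,808

Plan A: monthly rate = 8.6%/12 = 0.0071667; payment = 41,000 × 0.0071667 / (1 − (1+0.0071667)^−120) = $510.54.
Total interest on Plan A = 120 × $510.54 − $41,000 = $20,264.80.
Plan B: monthly rate = 4.5%/12 = 0.0037500; payment = 41,000 × 0.0037500 / (1 − (1+0.0037500)^−180) = $313.65.
Total interest on Plan B = 180 × $313.65 − $41,000 = $15,457.00.
Plan B is lower by $4,807.80.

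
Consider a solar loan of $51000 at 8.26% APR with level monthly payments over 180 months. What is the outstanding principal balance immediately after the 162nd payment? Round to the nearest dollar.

$8,354

With monthly rate i = 8.26%/12 = 0.0068833, the balance after k of n payments is P · [(1+i)^n − (1+i)^k] / [(1+i)^n − 1].
(1+0.0068833)^180 = 3.43753706 and (1+0.0068833)^162 = 3.03824400, so the balance is 51,000 × (3.43753706 − 3.03824400) / (3.43753706 − 1) = $8,354.31.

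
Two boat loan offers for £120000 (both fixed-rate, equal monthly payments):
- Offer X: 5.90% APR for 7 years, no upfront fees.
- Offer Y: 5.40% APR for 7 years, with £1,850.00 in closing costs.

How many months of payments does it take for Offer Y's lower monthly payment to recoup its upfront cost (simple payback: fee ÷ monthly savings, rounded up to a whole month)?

65 months

Offer X: monthly rate = 5.9%/12 = 0.0049167; payment = 120,000 × 0.0049167 / (1 − (1+0.0049167)^−84) = £1,747.28.
Offer Y: at 5.40% the monthly rate is 0.0045000, so the payment is 120,000 × 0.0045000 / (1 − 1.0045000^−84) = £1,718.72.
Monthly savings = £1,747.28 − £1,718.72 = £28.56.
Break-even = £1,850.00 / £28.56 = 64.78 → 65 months.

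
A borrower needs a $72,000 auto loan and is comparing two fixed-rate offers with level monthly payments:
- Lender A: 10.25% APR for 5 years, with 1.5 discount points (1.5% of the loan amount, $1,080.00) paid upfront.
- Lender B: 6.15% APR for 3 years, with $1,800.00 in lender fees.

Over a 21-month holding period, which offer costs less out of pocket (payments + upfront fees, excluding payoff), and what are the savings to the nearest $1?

Lender A: at 10.25% the monthly rate is 0.0085417, so the payment is 72,000 × 0.0085417 / (1 − 1.0085417^−60) = $1,538.66.
Lender B: monthly rate = 6.15%/12 = 0.0051250; payment = 72,000 × 0.0051250 / (1 − (1+0.0051250)^−36) = $2,195.28.
Over 21 months: Lender A costs 21 × $1,538.66 + $1,080.00 = $33,391.86; Lender B costs 21 × $2,195.28 + $1,800.00 = $47,900.88.
Lender A is cheaper by $47,900.88 − $33,391.86 = $14,509.02.

Lender A by $14,509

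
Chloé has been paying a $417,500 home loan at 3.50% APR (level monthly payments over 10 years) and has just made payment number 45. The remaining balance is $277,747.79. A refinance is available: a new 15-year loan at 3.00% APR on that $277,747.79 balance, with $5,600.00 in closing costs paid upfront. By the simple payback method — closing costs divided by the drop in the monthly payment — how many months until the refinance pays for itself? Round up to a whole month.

3 months

Current payment = 417,500 × 3.5%/12 / (1 − (1+0.0029167)^−120) = $4,128.48.
Refinanced payment = 277,747.79 × 0.0025000 / (1 − (1+0.0025000)^−180) = $1,918.08.
Monthly savings = $4,128.48 − $1,918.08 = $2,210.40.
Break-even = $5,600.00 / $2,210.40 = 2.53 → 3 months.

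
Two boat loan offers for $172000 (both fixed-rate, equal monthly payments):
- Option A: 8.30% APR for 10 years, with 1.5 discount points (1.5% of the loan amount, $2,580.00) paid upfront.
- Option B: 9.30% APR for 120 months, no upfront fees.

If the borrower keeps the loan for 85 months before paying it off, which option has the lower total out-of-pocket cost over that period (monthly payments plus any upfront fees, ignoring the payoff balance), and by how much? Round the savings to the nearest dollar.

Option A by $5,295

Option A: monthly rate = 8.3%/12 = 0.0069167; payment = 172,000 × 0.0069167 / (1 − (1+0.0069167)^−120) = $2,114.20.
Option B: monthly rate = 9.3%/12 = 0.0077500; payment = 172,000 × 0.0077500 / (1 − (1+0.0077500)^−120) = $2,206.85.
Over 85 months: Option A costs 85 × $2,114.20 + $2,580.00 = $182,287.00; Option B costs 85 × $2,206.85 = $187,582.25.
Option A is cheaper by $187,582.25 − $182,287.00 = $5,295.25.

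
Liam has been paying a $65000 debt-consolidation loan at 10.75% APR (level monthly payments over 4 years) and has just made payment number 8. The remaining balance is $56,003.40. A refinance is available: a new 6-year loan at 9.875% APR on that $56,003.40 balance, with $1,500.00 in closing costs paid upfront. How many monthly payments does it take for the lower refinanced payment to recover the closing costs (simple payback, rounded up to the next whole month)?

3 months

Current payment = 65,000 × 10.75%/12 / (1 − (1+0.0089583)^−48) = $1,672.08.
Refinanced payment = 56,003.40 × 0.0082292 / (1 − (1+0.0082292)^−72) = $1,033.98.
Monthly savings = $1,672.08 − $1,033.98 = $638.10.
Break-even = $1,500.00 / $638.10 = 2.35 → 3 months.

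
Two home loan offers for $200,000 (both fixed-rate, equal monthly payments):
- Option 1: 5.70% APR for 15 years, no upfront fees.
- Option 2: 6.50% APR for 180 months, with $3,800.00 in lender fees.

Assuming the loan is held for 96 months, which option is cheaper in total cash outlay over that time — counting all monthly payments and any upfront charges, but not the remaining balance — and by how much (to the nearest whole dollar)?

Option 1: at 5.70% the monthly rate is 0.0047500, so the payment is 200,000 × 0.0047500 / (1 − 1.0047500^−180) = $1,655.47.
Option 2: at 6.50% the monthly rate is 0.0054167, so the payment is 200,000 × 0.0054167 / (1 − 1.0054167^−180) = $1,742.21.
Over 96 months: Option 1 costs 96 × $1,655.47 = $158,925.12; Option 2 costs 96 × $1,742.21 + $3,800.00 = $171,052.16.
Option 1 is cheaper by $171,052.16 − $158,925.12 = $12,127.04.

Option 1 by $12,127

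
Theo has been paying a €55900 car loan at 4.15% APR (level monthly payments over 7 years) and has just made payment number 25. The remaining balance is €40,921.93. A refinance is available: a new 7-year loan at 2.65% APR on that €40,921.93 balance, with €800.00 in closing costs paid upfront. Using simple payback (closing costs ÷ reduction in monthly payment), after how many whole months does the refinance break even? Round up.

Current payment = 55,900 × 4.15%/12 / (1 − (1+0.0034583)^−84) = €767.95.
Refinanced payment = 40,921.93 × 0.0022083 / (1 − (1+0.0022083)^−84) = €534.28.
Monthly savings = €767.95 − €534.28 = €233.67.
Break-even = €800.00 / €233.67 = 3.42 → 4 months.

4 months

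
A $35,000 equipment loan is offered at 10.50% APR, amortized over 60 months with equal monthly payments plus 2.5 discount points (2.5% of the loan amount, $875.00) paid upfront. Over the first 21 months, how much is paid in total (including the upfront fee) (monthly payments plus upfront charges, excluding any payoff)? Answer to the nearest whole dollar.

At 10.50% the monthly rate is 0.0087500, so the payment is 35,000 × 0.0087500 / (1 − 1.0087500^−60) = $752.29.
Total outlay = 21 × $752.29 + $875.00 = $16,673.09.

$16,673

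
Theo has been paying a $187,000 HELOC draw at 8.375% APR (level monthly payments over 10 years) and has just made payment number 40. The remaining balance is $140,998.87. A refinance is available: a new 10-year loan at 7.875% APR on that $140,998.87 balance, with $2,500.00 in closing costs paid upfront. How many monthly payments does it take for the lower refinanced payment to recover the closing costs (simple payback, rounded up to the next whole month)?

Current payment = 187,000 × 8.375%/12 / (1 − (1+0.0069792)^−120) = $2,306.05.
Refinanced payment = 140,998.87 × 0.0065625 / (1 − (1+0.0065625)^−120) = $1,701.41.
Monthly savings = $2,306.05 − $1,701.41 = $604.64.
Break-even = $2,500.00 / $604.64 = 4.13 → 5 months.

5 months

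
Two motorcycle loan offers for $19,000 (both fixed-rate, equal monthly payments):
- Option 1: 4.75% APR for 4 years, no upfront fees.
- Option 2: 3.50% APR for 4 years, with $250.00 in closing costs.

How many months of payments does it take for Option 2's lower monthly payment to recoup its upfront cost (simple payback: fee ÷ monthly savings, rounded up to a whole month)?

Option 1: monthly rate = 4.75%/12 = 0.0039583; payment = 19,000 × 0.0039583 / (1 − (1+0.0039583)^−48) = $435.41.
Option 2: monthly rate = 3.5%/12 = 0.0029167; payment = 19,000 × 0.0029167 / (1 − (1+0.0029167)^−48) = $424.76.
Monthly savings = $435.41 − $424.76 = $10.65.
Break-even = $250.00 / $10.65 = 23.47 → 24 months.

24 months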